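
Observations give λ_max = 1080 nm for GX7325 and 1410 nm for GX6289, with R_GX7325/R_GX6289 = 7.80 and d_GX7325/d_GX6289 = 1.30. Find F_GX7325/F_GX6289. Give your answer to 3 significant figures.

105

Wien's law: T_GX7325/T_GX6289 = λ_GX6289/λ_GX7325 = 1410/1080 = 1.306.
L_GX7325/L_GX6289 = (R_GX7325/R_GX6289)²(T_GX7325/T_GX6289)⁴ = (7.80)²(1.306)⁴ = 176.8.
F_GX7325/F_GX6289 = (L_GX7325/L_GX6289)/(d_GX7325/d_GX6289)² = 176.8/(1.30)² = 104.6.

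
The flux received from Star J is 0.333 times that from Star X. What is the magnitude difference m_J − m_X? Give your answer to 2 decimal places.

1.19

m_J − m_X = −2.5 log₁₀(F_J/F_X) = −2.5 log₁₀(0.333) = −2.5 × (-0.478) = 1.194.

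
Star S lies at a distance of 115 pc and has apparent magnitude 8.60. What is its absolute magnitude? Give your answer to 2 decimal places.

3.30

M = m − 5 log₁₀(d/10 pc) = 8.60 − 5 log₁₀(115/10)
  = 8.60 − 5 × 1.061 = 8.60 − 5.30 = 3.30.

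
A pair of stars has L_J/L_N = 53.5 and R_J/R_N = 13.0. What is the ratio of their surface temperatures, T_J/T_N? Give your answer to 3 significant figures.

0.750

L ∝ R²T⁴ gives T ∝ (L/R²)^(1/4), so
T_J/T_N = (53.5 / 13.0²)^(1/4) = (0.3166)^(1/4) = 0.7501.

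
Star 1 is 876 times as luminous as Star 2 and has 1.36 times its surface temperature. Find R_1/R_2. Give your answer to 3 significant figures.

L ∝ R²T⁴ gives R ∝ √L / T², so
R_1/R_2 = √(876) / (1.36)² = 29.60 / 1.850 = 16.00.

16.0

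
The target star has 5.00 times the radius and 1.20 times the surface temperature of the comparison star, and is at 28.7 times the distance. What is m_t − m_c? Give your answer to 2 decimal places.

L_t/L_c = (5.00)²(1.20)⁴ = 51.84.
F_t/F_c = (L_t/L_c)/(d_t/d_c)² = 51.84/823.7 = 0.06294.
m_t − m_c = −2.5 log₁₀(0.06294) = 3.00.

3.00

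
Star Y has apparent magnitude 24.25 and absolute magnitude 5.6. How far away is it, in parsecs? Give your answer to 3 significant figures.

m − M = 5 log₁₀(d/10 pc)
24.25 − (5.6) = 18.65 = 5 log₁₀(d/10)
d = 10 × 10^(18.65/5) = 10 × 10^3.730 = 5.370×10^4 pc.

5.37×10^4 pc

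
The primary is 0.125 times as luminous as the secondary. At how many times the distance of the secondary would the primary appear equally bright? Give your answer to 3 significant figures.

0.354

Equal flux requires L_p/d_p² = L_s/d_s², so d_p/d_s = √(L_p/L_s)
= √(0.125) = 0.3536.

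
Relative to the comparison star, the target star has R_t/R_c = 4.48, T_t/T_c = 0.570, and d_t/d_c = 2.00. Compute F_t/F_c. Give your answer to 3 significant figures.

L_t/L_c = (R_t/R_c)²(T_t/T_c)⁴ = (4.48)² × (0.570)⁴ = 2.119.
F_t/F_c = (L_t/L_c)/(d_t/d_c)² = 2.119 / (2.00)² = 0.5297.

0.530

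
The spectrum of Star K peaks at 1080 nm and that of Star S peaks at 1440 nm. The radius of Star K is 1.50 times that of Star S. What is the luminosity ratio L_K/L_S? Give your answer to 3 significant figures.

Wien's law gives T ∝ 1/λ_max, so T_K/T_S = λ_S/λ_K = 1440/1080 = 1.333.
Then L ∝ R²T⁴ gives L_K/L_S = (1.50)² × (1.333)⁴ = 2.250 × 3.160 = 7.111.

7.11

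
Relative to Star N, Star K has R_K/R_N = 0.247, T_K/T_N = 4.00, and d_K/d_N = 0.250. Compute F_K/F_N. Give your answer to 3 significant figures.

250

L_K/L_N = (R_K/R_N)²(T_K/T_N)⁴ = (0.247)² × (4.00)⁴ = 15.62.
F_K/F_N = (L_K/L_N)/(d_K/d_N)² = 15.62 / (0.250)² = 249.9.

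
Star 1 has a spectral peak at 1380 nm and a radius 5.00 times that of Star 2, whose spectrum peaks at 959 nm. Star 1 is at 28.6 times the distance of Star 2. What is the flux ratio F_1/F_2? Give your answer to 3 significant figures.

Wien's law: T_1/T_2 = λ_2/λ_1 = 959/1380 = 0.6949.
L_1/L_2 = (R_1/R_2)²(T_1/T_2)⁴ = (5.00)²(0.6949)⁴ = 5.830.
F_1/F_2 = (L_1/L_2)/(d_1/d_2)² = 5.830/(28.6)² = 0.007128.

0.00713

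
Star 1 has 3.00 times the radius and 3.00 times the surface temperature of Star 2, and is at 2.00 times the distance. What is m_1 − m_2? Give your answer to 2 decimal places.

-5.65

L_1/L_2 = (3.00)²(3.00)⁴ = 729.0.
F_1/F_2 = (L_1/L_2)/(d_1/d_2)² = 729.0/4.000 = 182.2.
m_1 − m_2 = −2.5 log₁₀(182.2) = -5.65.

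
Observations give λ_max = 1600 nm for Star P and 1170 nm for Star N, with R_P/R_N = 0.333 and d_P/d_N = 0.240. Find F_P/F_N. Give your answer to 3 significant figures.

Wien's law: T_P/T_N = λ_N/λ_P = 1170/1600 = 0.7312.
L_P/L_N = (R_P/R_N)²(T_P/T_N)⁴ = (0.333)²(0.7312)⁴ = 0.03171.
F_P/F_N = (L_P/L_N)/(d_P/d_N)² = 0.03171/(0.240)² = 0.5505.

0.550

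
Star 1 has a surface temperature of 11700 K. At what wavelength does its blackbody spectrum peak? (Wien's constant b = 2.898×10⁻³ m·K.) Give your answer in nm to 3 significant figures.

248 nm

λ_max = b/T = 2.898×10⁻³ / 11700 = 2.48×10^-7 m = 247.7 nm.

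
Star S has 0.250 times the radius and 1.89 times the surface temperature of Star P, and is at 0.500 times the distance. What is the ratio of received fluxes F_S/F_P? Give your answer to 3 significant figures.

3.19

L_S/L_P = (R_S/R_P)²(T_S/T_P)⁴ = (0.250)² × (1.89)⁴ = 0.7975.
F_S/F_P = (L_S/L_P)/(d_S/d_P)² = 0.7975 / (0.500)² = 3.190.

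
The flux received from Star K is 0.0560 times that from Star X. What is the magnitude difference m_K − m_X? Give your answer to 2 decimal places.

3.13

m_K − m_X = −2.5 log₁₀(F_K/F_X) = −2.5 log₁₀(0.0560) = −2.5 × (-1.252) = 3.130.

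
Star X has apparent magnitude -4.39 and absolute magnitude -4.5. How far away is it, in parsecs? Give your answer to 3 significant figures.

m − M = 5 log₁₀(d/10 pc)
-4.39 − (-4.5) = 0.11 = 5 log₁₀(d/10)
d = 10 × 10^(0.11/5) = 10 × 10^0.022 = 10.52 pc.

10.5 pc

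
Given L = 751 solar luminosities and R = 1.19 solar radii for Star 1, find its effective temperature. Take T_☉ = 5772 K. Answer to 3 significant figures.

2.77×10^4 K

T/T_☉ = (L/L_☉)^(1/4) / (R/R_☉)^(1/2)
T = 5772 × (751)^(1/4) / √(1.19) = 5772 × 5.235 / 1.091 = 2.770×10^4 K.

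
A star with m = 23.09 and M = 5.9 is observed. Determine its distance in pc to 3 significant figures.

m − M = 5 log₁₀(d/10 pc)
23.09 − (5.9) = 17.19 = 5 log₁₀(d/10)
d = 10 × 10^(17.19/5) = 10 × 10^3.438 = 2.742×10^4 pc.

2.74×10^4 pc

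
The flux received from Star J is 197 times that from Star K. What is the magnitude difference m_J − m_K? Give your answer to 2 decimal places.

m_J − m_K = −2.5 log₁₀(F_J/F_K) = −2.5 log₁₀(197) = −2.5 × (2.294) = -5.736.

-5.74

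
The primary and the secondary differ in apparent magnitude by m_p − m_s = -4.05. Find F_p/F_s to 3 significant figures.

F_p/F_s = 10^(−(m_p − m_s)/2.5) = 10^(4.05/2.5) = 10^1.620 = 41.69.

41.7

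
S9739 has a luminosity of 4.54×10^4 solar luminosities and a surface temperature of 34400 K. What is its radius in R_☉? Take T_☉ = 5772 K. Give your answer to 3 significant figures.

R/R_☉ = √(L/L_☉) / (T/T_☉)² = √(4.54×10^4) / (5.960)²
       = 213.1 / 35.52 = 5.999.

6.00 R_☉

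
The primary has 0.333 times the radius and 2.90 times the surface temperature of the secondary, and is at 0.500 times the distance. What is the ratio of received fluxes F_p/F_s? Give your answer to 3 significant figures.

L_p/L_s = (R_p/R_s)²(T_p/T_s)⁴ = (0.333)² × (2.90)⁴ = 7.843.
F_p/F_s = (L_p/L_s)/(d_p/d_s)² = 7.843 / (0.500)² = 31.37.

31.4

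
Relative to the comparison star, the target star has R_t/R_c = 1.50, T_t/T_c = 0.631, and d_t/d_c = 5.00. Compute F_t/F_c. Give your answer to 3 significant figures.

0.0143

L_t/L_c = (R_t/R_c)²(T_t/T_c)⁴ = (1.50)² × (0.631)⁴ = 0.3567.
F_t/F_c = (L_t/L_c)/(d_t/d_c)² = 0.3567 / (5.00)² = 0.01427.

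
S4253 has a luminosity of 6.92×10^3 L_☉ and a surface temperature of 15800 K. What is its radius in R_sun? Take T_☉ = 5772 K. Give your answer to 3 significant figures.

11.1 R_sun

R/R_☉ = √(L/L_☉) / (T/T_☉)² = √(6.92×10^3) / (2.737)²
       = 83.19 / 7.493 = 11.10.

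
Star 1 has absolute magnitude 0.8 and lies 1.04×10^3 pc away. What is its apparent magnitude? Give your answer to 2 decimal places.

10.89

m = M + 5 log₁₀(d/10 pc) = 0.8 + 5 log₁₀(1.04×10^3/10)
  = 0.8 + 5 × 2.017 = 0.8 + 10.09 = 10.89.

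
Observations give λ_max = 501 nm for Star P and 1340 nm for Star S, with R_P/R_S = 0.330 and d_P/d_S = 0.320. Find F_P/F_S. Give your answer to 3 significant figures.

54.4

Wien's law: T_P/T_S = λ_S/λ_P = 1340/501 = 2.675.
L_P/L_S = (R_P/R_S)²(T_P/T_S)⁴ = (0.330)²(2.675)⁴ = 5.573.
F_P/F_S = (L_P/L_S)/(d_P/d_S)² = 5.573/(0.320)² = 54.42.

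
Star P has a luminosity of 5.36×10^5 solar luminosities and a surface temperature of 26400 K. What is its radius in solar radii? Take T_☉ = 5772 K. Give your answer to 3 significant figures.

35.0 solar radii

R/R_☉ = √(L/L_☉) / (T/T_☉)² = √(5.36×10^5) / (4.574)²
       = 732.1 / 20.92 = 35.00.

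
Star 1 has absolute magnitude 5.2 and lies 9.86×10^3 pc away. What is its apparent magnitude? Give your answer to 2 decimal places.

m = M + 5 log₁₀(d/10 pc) = 5.2 + 5 log₁₀(9.86×10^3/10)
  = 5.2 + 5 × 2.994 = 5.2 + 14.97 = 20.17.

20.17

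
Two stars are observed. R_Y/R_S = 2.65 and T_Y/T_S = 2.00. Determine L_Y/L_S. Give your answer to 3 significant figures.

112

From the Stefan–Boltzmann law, L ∝ R²T⁴, so
L_Y/L_S = (R_Y/R_S)² (T_Y/T_S)⁴ = (2.65)² × (2.00)⁴ = 7.022 × 16.00 = 112.4.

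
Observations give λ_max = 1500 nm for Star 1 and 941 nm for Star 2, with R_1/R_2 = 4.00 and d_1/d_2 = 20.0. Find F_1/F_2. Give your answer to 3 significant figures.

Wien's law: T_1/T_2 = λ_2/λ_1 = 941/1500 = 0.6273.
L_1/L_2 = (R_1/R_2)²(T_1/T_2)⁴ = (4.00)²(0.6273)⁴ = 2.478.
F_1/F_2 = (L_1/L_2)/(d_1/d_2)² = 2.478/(20.0)² = 0.006195.

0.00620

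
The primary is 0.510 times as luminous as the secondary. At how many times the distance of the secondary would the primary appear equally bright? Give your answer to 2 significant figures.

Equal flux requires L_p/d_p² = L_s/d_s², so d_p/d_s = √(L_p/L_s)
= √(0.510) = 0.7141.

0.71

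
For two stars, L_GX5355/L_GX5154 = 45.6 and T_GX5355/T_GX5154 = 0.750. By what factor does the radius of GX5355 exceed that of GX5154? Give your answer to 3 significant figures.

12.0

L ∝ R²T⁴ gives R ∝ √L / T², so
R_GX5355/R_GX5154 = √(45.6) / (0.750)² = 6.753 / 0.5625 = 12.00.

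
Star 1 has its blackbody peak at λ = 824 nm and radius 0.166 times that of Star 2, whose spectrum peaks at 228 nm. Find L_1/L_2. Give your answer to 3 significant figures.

Wien's law gives T ∝ 1/λ_max, so T_1/T_2 = λ_2/λ_1 = 228/824 = 0.2767.
Then L ∝ R²T⁴ gives L_1/L_2 = (0.166)² × (0.2767)⁴ = 0.02756 × 0.005862 = 1.615×10^-4.

1.62×10^-4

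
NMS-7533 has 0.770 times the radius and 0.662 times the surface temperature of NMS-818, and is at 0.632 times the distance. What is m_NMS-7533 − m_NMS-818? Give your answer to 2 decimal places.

1.36

L_NMS-7533/L_NMS-818 = (0.770)²(0.662)⁴ = 0.1139.
F_NMS-7533/F_NMS-818 = (L_NMS-7533/L_NMS-818)/(d_NMS-7533/d_NMS-818)² = 0.1139/0.3994 = 0.2851.
m_NMS-7533 − m_NMS-818 = −2.5 log₁₀(0.2851) = 1.36.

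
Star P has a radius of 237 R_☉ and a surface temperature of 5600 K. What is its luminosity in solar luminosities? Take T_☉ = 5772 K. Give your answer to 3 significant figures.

4.98×10^4 solar luminosities

L/L_☉ = (R/R_☉)² (T/T_☉)⁴ = (237)² × (5600/5772)⁴
       = 5.617×10^4 × (0.9702)⁴ = 5.617×10^4 × 0.8860 = 4.977×10^4.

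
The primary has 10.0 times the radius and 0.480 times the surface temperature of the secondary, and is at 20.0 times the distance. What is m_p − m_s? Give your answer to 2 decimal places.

4.69

L_p/L_s = (10.0)²(0.480)⁴ = 5.308.
F_p/F_s = (L_p/L_s)/(d_p/d_s)² = 5.308/400.0 = 0.01327.
m_p − m_s = −2.5 log₁₀(0.01327) = 4.69.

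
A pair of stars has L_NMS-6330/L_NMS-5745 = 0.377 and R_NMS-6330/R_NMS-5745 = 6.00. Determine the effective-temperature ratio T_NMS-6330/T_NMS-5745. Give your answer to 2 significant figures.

L ∝ R²T⁴ gives T ∝ (L/R²)^(1/4), so
T_NMS-6330/T_NMS-5745 = (0.377 / 6.00²)^(1/4) = (0.01047)^(1/4) = 0.3199.

0.32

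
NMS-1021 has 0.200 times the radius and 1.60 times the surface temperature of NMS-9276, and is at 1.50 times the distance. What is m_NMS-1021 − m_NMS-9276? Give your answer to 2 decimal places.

L_NMS-1021/L_NMS-9276 = (0.200)²(1.60)⁴ = 0.2621.
F_NMS-1021/F_NMS-9276 = (L_NMS-1021/L_NMS-9276)/(d_NMS-1021/d_NMS-9276)² = 0.2621/2.250 = 0.1165.
m_NMS-1021 − m_NMS-9276 = −2.5 log₁₀(0.1165) = 2.33.

2.33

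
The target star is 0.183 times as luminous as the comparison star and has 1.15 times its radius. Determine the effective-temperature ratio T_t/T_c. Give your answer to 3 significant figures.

0.610

L ∝ R²T⁴ gives T ∝ (L/R²)^(1/4), so
T_t/T_c = (0.183 / 1.15²)^(1/4) = (0.1384)^(1/4) = 0.6099.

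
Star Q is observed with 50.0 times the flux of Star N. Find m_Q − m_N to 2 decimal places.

m_Q − m_N = −2.5 log₁₀(F_Q/F_N) = −2.5 log₁₀(50.0) = −2.5 × (1.699) = -4.247.

-4.25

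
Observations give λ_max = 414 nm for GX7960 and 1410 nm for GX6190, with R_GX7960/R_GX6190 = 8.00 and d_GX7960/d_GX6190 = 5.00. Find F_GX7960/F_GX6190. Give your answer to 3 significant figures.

344

Wien's law: T_GX7960/T_GX6190 = λ_GX6190/λ_GX7960 = 1410/414 = 3.406.
L_GX7960/L_GX6190 = (R_GX7960/R_GX6190)²(T_GX7960/T_GX6190)⁴ = (8.00)²(3.406)⁴ = 8611.
F_GX7960/F_GX6190 = (L_GX7960/L_GX6190)/(d_GX7960/d_GX6190)² = 8611/(5.00)² = 344.4.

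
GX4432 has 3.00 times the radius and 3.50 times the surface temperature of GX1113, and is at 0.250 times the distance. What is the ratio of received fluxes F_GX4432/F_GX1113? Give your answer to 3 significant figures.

2.16×10^4

L_GX4432/L_GX1113 = (R_GX4432/R_GX1113)²(T_GX4432/T_GX1113)⁴ = (3.00)² × (3.50)⁴ = 1351.
F_GX4432/F_GX1113 = (L_GX4432/L_GX1113)/(d_GX4432/d_GX1113)² = 1351 / (0.250)² = 2.161×10^4.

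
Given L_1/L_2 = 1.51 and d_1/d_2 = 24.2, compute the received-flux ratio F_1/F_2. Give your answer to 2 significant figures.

F = L/(4πd²), so F_1/F_2 = (L_1/L_2) / (d_1/d_2)²
= 1.51 / (24.2)² = 1.51 / 585.6 = 0.002578.

0.0026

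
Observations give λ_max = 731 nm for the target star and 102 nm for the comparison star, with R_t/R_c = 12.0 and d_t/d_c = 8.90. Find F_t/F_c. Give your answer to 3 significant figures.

Wien's law: T_t/T_c = λ_c/λ_t = 102/731 = 0.1395.
L_t/L_c = (R_t/R_c)²(T_t/T_c)⁴ = (12.0)²(0.1395)⁴ = 0.05459.
F_t/F_c = (L_t/L_c)/(d_t/d_c)² = 0.05459/(8.90)² = 6.891×10^-4.

6.89×10^-4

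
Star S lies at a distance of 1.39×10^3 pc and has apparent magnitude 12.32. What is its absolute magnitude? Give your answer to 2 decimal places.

1.60

M = m − 5 log₁₀(d/10 pc) = 12.32 − 5 log₁₀(1.39×10^3/10)
  = 12.32 − 5 × 2.143 = 12.32 − 10.72 = 1.60.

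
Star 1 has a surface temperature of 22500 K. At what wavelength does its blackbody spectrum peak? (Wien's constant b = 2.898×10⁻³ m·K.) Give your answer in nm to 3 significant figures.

λ_max = b/T = 2.898×10⁻³ / 22500 = 1.29×10^-7 m = 128.8 nm.

129 nm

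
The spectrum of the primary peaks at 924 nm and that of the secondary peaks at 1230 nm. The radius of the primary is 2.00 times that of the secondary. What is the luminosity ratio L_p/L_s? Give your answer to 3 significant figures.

12.6

Wien's law gives T ∝ 1/λ_max, so T_p/T_s = λ_s/λ_p = 1230/924 = 1.331.
Then L ∝ R²T⁴ gives L_p/L_s = (2.00)² × (1.331)⁴ = 4.000 × 3.140 = 12.56.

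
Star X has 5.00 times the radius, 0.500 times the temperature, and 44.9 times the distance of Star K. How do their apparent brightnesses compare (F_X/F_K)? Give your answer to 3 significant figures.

L_X/L_K = (R_X/R_K)²(T_X/T_K)⁴ = (5.00)² × (0.500)⁴ = 1.562.
F_X/F_K = (L_X/L_K)/(d_X/d_K)² = 1.562 / (44.9)² = 7.750×10^-4.

7.75×10^-4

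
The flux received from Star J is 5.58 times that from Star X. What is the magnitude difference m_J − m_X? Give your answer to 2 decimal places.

m_J − m_X = −2.5 log₁₀(F_J/F_X) = −2.5 log₁₀(5.58) = −2.5 × (0.747) = -1.867.

-1.87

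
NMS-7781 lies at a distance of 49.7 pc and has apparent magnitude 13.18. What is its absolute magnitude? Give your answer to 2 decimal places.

9.70

M = m − 5 log₁₀(d/10 pc) = 13.18 − 5 log₁₀(49.7/10)
  = 13.18 − 5 × 0.696 = 13.18 − 3.48 = 9.70.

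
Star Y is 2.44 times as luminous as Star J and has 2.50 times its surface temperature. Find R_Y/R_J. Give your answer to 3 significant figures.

L ∝ R²T⁴ gives R ∝ √L / T², so
R_Y/R_J = √(2.44) / (2.50)² = 1.562 / 6.250 = 0.2499.

0.250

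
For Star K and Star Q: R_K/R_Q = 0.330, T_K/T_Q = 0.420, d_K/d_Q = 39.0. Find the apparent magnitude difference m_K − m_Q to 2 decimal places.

14.13

L_K/L_Q = (0.330)²(0.420)⁴ = 0.003389.
F_K/F_Q = (L_K/L_Q)/(d_K/d_Q)² = 0.003389/1521 = 2.228×10^-6.
m_K − m_Q = −2.5 log₁₀(2.228×10^-6) = 14.13.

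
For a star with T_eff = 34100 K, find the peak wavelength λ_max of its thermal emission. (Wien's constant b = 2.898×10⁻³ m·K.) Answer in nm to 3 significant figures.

85.0 nm

λ_max = b/T = 2.898×10⁻³ / 34100 = 8.50×10^-8 m = 84.99 nm.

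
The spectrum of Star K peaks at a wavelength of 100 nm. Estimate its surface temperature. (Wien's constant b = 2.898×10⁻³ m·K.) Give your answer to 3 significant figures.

T = b/λ_max = 2.898×10⁻³ / (100×10⁻⁹) = 2.898×10^4 K.

2.90×10^4 K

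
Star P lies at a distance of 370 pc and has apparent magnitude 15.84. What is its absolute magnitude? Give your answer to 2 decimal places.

8.00

M = m − 5 log₁₀(d/10 pc) = 15.84 − 5 log₁₀(370/10)
  = 15.84 − 5 × 1.568 = 15.84 − 7.84 = 8.00.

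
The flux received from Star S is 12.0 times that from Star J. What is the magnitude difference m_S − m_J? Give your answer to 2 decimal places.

-2.70

m_S − m_J = −2.5 log₁₀(F_S/F_J) = −2.5 log₁₀(12.0) = −2.5 × (1.079) = -2.698.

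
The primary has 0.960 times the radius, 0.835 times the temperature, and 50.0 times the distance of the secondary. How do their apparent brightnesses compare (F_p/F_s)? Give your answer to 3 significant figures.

L_p/L_s = (R_p/R_s)²(T_p/T_s)⁴ = (0.960)² × (0.835)⁴ = 0.4480.
F_p/F_s = (L_p/L_s)/(d_p/d_s)² = 0.4480 / (50.0)² = 1.792×10^-4.

1.79×10^-4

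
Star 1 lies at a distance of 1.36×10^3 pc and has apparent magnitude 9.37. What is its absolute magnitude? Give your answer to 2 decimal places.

-1.30

M = m − 5 log₁₀(d/10 pc) = 9.37 − 5 log₁₀(1.36×10^3/10)
  = 9.37 − 5 × 2.134 = 9.37 − 10.67 = -1.30.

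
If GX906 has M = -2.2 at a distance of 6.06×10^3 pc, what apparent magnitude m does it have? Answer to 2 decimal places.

11.71

m = M + 5 log₁₀(d/10 pc) = -2.2 + 5 log₁₀(6.06×10^3/10)
  = -2.2 + 5 × 2.782 = -2.2 + 13.91 = 11.71.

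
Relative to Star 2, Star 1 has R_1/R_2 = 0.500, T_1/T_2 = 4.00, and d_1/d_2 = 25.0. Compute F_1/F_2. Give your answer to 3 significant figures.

L_1/L_2 = (R_1/R_2)²(T_1/T_2)⁴ = (0.500)² × (4.00)⁴ = 64.00.
F_1/F_2 = (L_1/L_2)/(d_1/d_2)² = 64.00 / (25.0)² = 0.1024.

0.102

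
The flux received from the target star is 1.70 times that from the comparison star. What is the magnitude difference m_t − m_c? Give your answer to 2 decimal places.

-0.58

m_t − m_c = −2.5 log₁₀(F_t/F_c) = −2.5 log₁₀(1.70) = −2.5 × (0.230) = -0.576.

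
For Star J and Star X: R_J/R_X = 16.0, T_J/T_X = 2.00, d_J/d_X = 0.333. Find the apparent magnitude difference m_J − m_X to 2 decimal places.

-11.42

L_J/L_X = (16.0)²(2.00)⁴ = 4096.
F_J/F_X = (L_J/L_X)/(d_J/d_X)² = 4096/0.1109 = 3.694×10^4.
m_J − m_X = −2.5 log₁₀(3.694×10^4) = -11.42.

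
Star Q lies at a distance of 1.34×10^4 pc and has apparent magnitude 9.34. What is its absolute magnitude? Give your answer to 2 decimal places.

-6.30

M = m − 5 log₁₀(d/10 pc) = 9.34 − 5 log₁₀(1.34×10^4/10)
  = 9.34 − 5 × 3.127 = 9.34 − 15.64 = -6.30.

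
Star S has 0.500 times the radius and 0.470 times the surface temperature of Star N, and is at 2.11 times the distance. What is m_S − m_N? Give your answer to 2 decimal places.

6.41

L_S/L_N = (0.500)²(0.470)⁴ = 0.01220.
F_S/F_N = (L_S/L_N)/(d_S/d_N)² = 0.01220/4.452 = 0.002740.
m_S − m_N = −2.5 log₁₀(0.002740) = 6.41.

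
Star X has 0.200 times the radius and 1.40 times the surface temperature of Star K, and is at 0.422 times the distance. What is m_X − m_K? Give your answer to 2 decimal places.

0.16

L_X/L_K = (0.200)²(1.40)⁴ = 0.1537.
F_X/F_K = (L_X/L_K)/(d_X/d_K)² = 0.1537/0.1781 = 0.8629.
m_X − m_K = −2.5 log₁₀(0.8629) = 0.16.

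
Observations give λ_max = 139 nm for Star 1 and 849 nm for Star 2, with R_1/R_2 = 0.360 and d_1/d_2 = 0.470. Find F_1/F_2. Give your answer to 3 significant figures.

Wien's law: T_1/T_2 = λ_2/λ_1 = 849/139 = 6.108.
L_1/L_2 = (R_1/R_2)²(T_1/T_2)⁴ = (0.360)²(6.108)⁴ = 180.4.
F_1/F_2 = (L_1/L_2)/(d_1/d_2)² = 180.4/(0.470)² = 816.5.

817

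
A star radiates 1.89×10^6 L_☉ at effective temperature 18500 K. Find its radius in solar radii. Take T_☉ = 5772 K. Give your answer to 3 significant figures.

134 solar radii

R/R_☉ = √(L/L_☉) / (T/T_☉)² = √(1.89×10^6) / (3.205)²
       = 1375 / 10.27 = 133.8.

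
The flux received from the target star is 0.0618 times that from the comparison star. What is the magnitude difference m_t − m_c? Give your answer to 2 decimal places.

m_t − m_c = −2.5 log₁₀(F_t/F_c) = −2.5 log₁₀(0.0618) = −2.5 × (-1.209) = 3.023.

3.02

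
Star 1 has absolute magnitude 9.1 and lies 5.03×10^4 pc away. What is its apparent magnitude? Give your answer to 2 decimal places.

27.61

m = M + 5 log₁₀(d/10 pc) = 9.1 + 5 log₁₀(5.03×10^4/10)
  = 9.1 + 5 × 3.702 = 9.1 + 18.51 = 27.61.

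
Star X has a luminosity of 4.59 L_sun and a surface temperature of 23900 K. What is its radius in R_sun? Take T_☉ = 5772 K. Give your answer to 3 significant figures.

0.125 R_sun

R/R_☉ = √(L/L_☉) / (T/T_☉)² = √(4.59) / (4.141)²
       = 2.142 / 17.15 = 0.1250.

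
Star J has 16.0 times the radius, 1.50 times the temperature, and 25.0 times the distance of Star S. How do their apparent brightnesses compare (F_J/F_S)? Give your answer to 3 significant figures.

L_J/L_S = (R_J/R_S)²(T_J/T_S)⁴ = (16.0)² × (1.50)⁴ = 1296.
F_J/F_S = (L_J/L_S)/(d_J/d_S)² = 1296 / (25.0)² = 2.074.

2.07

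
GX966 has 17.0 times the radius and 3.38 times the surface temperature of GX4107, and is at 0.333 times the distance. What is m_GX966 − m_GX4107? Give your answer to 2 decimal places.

L_GX966/L_GX4107 = (17.0)²(3.38)⁴ = 3.772×10^4.
F_GX966/F_GX4107 = (L_GX966/L_GX4107)/(d_GX966/d_GX4107)² = 3.772×10^4/0.1109 = 3.402×10^5.
m_GX966 − m_GX4107 = −2.5 log₁₀(3.402×10^5) = -13.83.

-13.83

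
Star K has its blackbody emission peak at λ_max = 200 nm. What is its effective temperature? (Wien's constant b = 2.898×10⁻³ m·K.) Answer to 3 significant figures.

T = b/λ_max = 2.898×10⁻³ / (200×10⁻⁹) = 1.449×10^4 K.

1.45×10^4 K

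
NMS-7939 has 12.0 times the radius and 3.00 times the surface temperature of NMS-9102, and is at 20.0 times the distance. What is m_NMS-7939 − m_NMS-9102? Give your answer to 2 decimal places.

-3.66

L_NMS-7939/L_NMS-9102 = (12.0)²(3.00)⁴ = 1.166×10^4.
F_NMS-7939/F_NMS-9102 = (L_NMS-7939/L_NMS-9102)/(d_NMS-7939/d_NMS-9102)² = 1.166×10^4/400.0 = 29.16.
m_NMS-7939 − m_NMS-9102 = −2.5 log₁₀(29.16) = -3.66.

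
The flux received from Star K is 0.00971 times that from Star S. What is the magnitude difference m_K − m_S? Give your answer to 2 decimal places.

5.03

m_K − m_S = −2.5 log₁₀(F_K/F_S) = −2.5 log₁₀(0.00971) = −2.5 × (-2.013) = 5.032.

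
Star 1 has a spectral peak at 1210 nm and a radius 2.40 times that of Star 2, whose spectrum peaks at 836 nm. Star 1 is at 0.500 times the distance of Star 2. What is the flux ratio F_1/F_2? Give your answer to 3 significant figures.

5.25

Wien's law: T_1/T_2 = λ_2/λ_1 = 836/1210 = 0.6909.
L_1/L_2 = (R_1/R_2)²(T_1/T_2)⁴ = (2.40)²(0.6909)⁴ = 1.313.
F_1/F_2 = (L_1/L_2)/(d_1/d_2)² = 1.313/(0.500)² = 5.250.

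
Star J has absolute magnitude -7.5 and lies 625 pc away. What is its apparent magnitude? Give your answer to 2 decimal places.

1.48

m = M + 5 log₁₀(d/10 pc) = -7.5 + 5 log₁₀(625/10)
  = -7.5 + 5 × 1.796 = -7.5 + 8.98 = 1.48.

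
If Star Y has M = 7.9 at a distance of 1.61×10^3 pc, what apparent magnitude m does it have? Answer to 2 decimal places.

18.93

m = M + 5 log₁₀(d/10 pc) = 7.9 + 5 log₁₀(1.61×10^3/10)
  = 7.9 + 5 × 2.207 = 7.9 + 11.03 = 18.93.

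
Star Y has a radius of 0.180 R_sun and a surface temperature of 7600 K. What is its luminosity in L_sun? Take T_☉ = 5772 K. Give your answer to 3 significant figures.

0.0974 L_sun

L/L_☉ = (R/R_☉)² (T/T_☉)⁴ = (0.180)² × (7600/5772)⁴
       = 0.03240 × (1.317)⁴ = 0.03240 × 3.006 = 0.09739.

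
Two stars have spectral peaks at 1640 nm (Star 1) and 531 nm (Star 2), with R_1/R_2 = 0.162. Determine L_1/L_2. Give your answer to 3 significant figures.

2.88×10^-4

Wien's law gives T ∝ 1/λ_max, so T_1/T_2 = λ_2/λ_1 = 531/1640 = 0.3238.
Then L ∝ R²T⁴ gives L_1/L_2 = (0.162)² × (0.3238)⁴ = 0.02624 × 0.01099 = 2.884×10^-4.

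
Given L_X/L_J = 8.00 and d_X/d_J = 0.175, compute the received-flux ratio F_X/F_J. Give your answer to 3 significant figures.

261

F = L/(4πd²), so F_X/F_J = (L_X/L_J) / (d_X/d_J)²
= 8.00 / (0.175)² = 8.00 / 0.03062 = 261.2.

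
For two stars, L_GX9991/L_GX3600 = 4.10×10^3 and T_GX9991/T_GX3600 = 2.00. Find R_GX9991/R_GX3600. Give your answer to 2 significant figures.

16

L ∝ R²T⁴ gives R ∝ √L / T², so
R_GX9991/R_GX3600 = √(4.10×10^3) / (2.00)² = 64.03 / 4.000 = 16.01.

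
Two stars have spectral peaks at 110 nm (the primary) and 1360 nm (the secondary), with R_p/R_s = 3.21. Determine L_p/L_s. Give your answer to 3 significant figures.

2.41×10^5

Wien's law gives T ∝ 1/λ_max, so T_p/T_s = λ_s/λ_p = 1360/110 = 12.36.
Then L ∝ R²T⁴ gives L_p/L_s = (3.21)² × (12.36)⁴ = 10.30 × 2.337×10^4 = 2.408×10^5.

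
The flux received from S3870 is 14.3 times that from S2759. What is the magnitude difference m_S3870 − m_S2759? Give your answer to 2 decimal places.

m_S3870 − m_S2759 = −2.5 log₁₀(F_S3870/F_S2759) = −2.5 log₁₀(14.3) = −2.5 × (1.155) = -2.888.

-2.89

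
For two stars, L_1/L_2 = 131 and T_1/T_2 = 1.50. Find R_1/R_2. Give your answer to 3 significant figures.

5.09

L ∝ R²T⁴ gives R ∝ √L / T², so
R_1/R_2 = √(131) / (1.50)² = 11.45 / 2.250 = 5.087.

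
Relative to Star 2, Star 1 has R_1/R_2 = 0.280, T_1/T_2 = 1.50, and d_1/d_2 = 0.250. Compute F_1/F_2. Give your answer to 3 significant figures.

L_1/L_2 = (R_1/R_2)²(T_1/T_2)⁴ = (0.280)² × (1.50)⁴ = 0.3969.
F_1/F_2 = (L_1/L_2)/(d_1/d_2)² = 0.3969 / (0.250)² = 6.350.

6.35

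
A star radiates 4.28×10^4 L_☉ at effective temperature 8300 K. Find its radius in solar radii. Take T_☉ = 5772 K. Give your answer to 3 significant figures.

100 solar radii

R/R_☉ = √(L/L_☉) / (T/T_☉)² = √(4.28×10^4) / (1.438)²
       = 206.9 / 2.068 = 100.1.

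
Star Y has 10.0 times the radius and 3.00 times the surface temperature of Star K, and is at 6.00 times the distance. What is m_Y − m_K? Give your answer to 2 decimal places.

L_Y/L_K = (10.0)²(3.00)⁴ = 8100.
F_Y/F_K = (L_Y/L_K)/(d_Y/d_K)² = 8100/36.00 = 225.0.
m_Y − m_K = −2.5 log₁₀(225.0) = -5.88.

-5.88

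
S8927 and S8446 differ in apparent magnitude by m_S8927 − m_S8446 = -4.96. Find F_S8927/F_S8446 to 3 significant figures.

96.4

F_S8927/F_S8446 = 10^(−(m_S8927 − m_S8446)/2.5) = 10^(4.96/2.5) = 10^1.984 = 96.38.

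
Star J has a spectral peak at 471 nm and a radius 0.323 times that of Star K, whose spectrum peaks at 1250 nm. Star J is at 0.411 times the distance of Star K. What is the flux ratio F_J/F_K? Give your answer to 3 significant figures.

30.6

Wien's law: T_J/T_K = λ_K/λ_J = 1250/471 = 2.654.
L_J/L_K = (R_J/R_K)²(T_J/T_K)⁴ = (0.323)²(2.654)⁴ = 5.176.
F_J/F_K = (L_J/L_K)/(d_J/d_K)² = 5.176/(0.411)² = 30.64.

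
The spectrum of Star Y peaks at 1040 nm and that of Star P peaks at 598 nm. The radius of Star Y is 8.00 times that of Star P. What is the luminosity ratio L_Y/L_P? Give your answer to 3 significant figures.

Wien's law gives T ∝ 1/λ_max, so T_Y/T_P = λ_P/λ_Y = 598/1040 = 0.5750.
Then L ∝ R²T⁴ gives L_Y/L_P = (8.00)² × (0.5750)⁴ = 64.00 × 0.1093 = 6.996.

7.00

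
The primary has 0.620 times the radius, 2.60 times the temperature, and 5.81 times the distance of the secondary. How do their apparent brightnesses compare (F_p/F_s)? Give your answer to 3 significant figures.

0.520

L_p/L_s = (R_p/R_s)²(T_p/T_s)⁴ = (0.620)² × (2.60)⁴ = 17.57.
F_p/F_s = (L_p/L_s)/(d_p/d_s)² = 17.57 / (5.81)² = 0.5204.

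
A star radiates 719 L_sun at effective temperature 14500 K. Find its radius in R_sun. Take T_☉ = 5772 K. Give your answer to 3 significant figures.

4.25 R_sun

R/R_☉ = √(L/L_☉) / (T/T_☉)² = √(719) / (2.512)²
       = 26.81 / 6.311 = 4.249.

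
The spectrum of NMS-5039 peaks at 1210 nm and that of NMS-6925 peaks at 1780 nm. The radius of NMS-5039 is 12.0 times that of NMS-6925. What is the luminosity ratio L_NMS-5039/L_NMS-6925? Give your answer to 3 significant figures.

Wien's law gives T ∝ 1/λ_max, so T_NMS-5039/T_NMS-6925 = λ_NMS-6925/λ_NMS-5039 = 1780/1210 = 1.471.
Then L ∝ R²T⁴ gives L_NMS-5039/L_NMS-6925 = (12.0)² × (1.471)⁴ = 144.0 × 4.683 = 674.4.

674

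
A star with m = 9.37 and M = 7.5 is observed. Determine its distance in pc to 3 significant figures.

m − M = 5 log₁₀(d/10 pc)
9.37 − (7.5) = 1.87 = 5 log₁₀(d/10)
d = 10 × 10^(1.87/5) = 10 × 10^0.374 = 23.66 pc.

23.7 pc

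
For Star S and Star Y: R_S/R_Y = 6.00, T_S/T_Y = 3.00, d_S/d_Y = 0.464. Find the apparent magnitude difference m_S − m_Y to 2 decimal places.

-10.33

L_S/L_Y = (6.00)²(3.00)⁴ = 2916.
F_S/F_Y = (L_S/L_Y)/(d_S/d_Y)² = 2916/0.2153 = 1.354×10^4.
m_S − m_Y = −2.5 log₁₀(1.354×10^4) = -10.33.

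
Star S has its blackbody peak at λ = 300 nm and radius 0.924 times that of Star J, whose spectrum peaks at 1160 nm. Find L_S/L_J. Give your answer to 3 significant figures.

Wien's law gives T ∝ 1/λ_max, so T_S/T_J = λ_J/λ_S = 1160/300 = 3.867.
Then L ∝ R²T⁴ gives L_S/L_J = (0.924)² × (3.867)⁴ = 0.8538 × 223.5 = 190.8.

191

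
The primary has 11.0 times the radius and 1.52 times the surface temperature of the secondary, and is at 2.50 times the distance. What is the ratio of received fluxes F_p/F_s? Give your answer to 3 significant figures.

103

L_p/L_s = (R_p/R_s)²(T_p/T_s)⁴ = (11.0)² × (1.52)⁴ = 645.9.
F_p/F_s = (L_p/L_s)/(d_p/d_s)² = 645.9 / (2.50)² = 103.3.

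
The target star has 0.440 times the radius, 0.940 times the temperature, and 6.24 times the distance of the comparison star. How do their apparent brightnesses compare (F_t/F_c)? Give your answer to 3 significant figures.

0.00388

L_t/L_c = (R_t/R_c)²(T_t/T_c)⁴ = (0.440)² × (0.940)⁴ = 0.1512.
F_t/F_c = (L_t/L_c)/(d_t/d_c)² = 0.1512 / (6.24)² = 0.003882.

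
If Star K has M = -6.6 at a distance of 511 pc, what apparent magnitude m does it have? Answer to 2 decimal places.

1.94

m = M + 5 log₁₀(d/10 pc) = -6.6 + 5 log₁₀(511/10)
  = -6.6 + 5 × 1.708 = -6.6 + 8.54 = 1.94.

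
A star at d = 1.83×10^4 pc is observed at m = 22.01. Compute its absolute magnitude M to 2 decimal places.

M = m − 5 log₁₀(d/10 pc) = 22.01 − 5 log₁₀(1.83×10^4/10)
  = 22.01 − 5 × 3.262 = 22.01 − 16.31 = 5.70.

5.70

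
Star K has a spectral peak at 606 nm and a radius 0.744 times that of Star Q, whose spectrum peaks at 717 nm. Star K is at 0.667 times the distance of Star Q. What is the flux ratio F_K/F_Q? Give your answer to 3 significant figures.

Wien's law: T_K/T_Q = λ_Q/λ_K = 717/606 = 1.183.
L_K/L_Q = (R_K/R_Q)²(T_K/T_Q)⁴ = (0.744)²(1.183)⁴ = 1.085.
F_K/F_Q = (L_K/L_Q)/(d_K/d_Q)² = 1.085/(0.667)² = 2.438.

2.44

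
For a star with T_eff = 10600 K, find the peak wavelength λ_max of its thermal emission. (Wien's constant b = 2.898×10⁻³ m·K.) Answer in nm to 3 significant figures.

273 nm

λ_max = b/T = 2.898×10⁻³ / 10600 = 2.73×10^-7 m = 273.4 nm.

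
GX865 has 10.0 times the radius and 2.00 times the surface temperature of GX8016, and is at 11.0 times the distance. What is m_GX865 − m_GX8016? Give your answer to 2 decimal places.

-2.80

L_GX865/L_GX8016 = (10.0)²(2.00)⁴ = 1600.
F_GX865/F_GX8016 = (L_GX865/L_GX8016)/(d_GX865/d_GX8016)² = 1600/121.0 = 13.22.
m_GX865 − m_GX8016 = −2.5 log₁₀(13.22) = -2.80.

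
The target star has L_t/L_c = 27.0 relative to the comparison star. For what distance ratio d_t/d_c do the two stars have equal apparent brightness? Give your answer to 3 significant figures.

Equal flux requires L_t/d_t² = L_c/d_c², so d_t/d_c = √(L_t/L_c)
= √(27.0) = 5.196.

5.20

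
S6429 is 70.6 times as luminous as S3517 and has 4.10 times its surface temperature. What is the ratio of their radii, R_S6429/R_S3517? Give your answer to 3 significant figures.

L ∝ R²T⁴ gives R ∝ √L / T², so
R_S6429/R_S3517 = √(70.6) / (4.10)² = 8.402 / 16.81 = 0.4998.

0.500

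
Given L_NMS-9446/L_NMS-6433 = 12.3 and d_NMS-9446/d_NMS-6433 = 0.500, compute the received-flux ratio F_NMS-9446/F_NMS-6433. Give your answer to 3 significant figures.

F = L/(4πd²), so F_NMS-9446/F_NMS-6433 = (L_NMS-9446/L_NMS-6433) / (d_NMS-9446/d_NMS-6433)²
= 12.3 / (0.500)² = 12.3 / 0.2500 = 49.20.

49.2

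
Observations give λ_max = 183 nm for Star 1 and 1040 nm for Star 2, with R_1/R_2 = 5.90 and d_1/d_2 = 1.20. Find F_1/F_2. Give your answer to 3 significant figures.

Wien's law: T_1/T_2 = λ_2/λ_1 = 1040/183 = 5.683.
L_1/L_2 = (R_1/R_2)²(T_1/T_2)⁴ = (5.90)²(5.683)⁴ = 3.631×10^4.
F_1/F_2 = (L_1/L_2)/(d_1/d_2)² = 3.631×10^4/(1.20)² = 2.522×10^4.

2.52×10^4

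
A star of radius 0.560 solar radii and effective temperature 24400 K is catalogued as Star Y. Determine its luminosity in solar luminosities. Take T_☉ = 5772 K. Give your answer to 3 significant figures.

100 solar luminosities

L/L_☉ = (R/R_☉)² (T/T_☉)⁴ = (0.560)² × (24400/5772)⁴
       = 0.3136 × (4.227)⁴ = 0.3136 × 319.3 = 100.1.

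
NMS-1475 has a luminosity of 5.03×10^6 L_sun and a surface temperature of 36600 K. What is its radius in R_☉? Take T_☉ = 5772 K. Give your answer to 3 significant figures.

55.8 R_☉

R/R_☉ = √(L/L_☉) / (T/T_☉)² = √(5.03×10^6) / (6.341)²
       = 2243 / 40.21 = 55.78.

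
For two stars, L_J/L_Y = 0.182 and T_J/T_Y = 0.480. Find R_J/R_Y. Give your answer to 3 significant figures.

1.85

L ∝ R²T⁴ gives R ∝ √L / T², so
R_J/R_Y = √(0.182) / (0.480)² = 0.4266 / 0.2304 = 1.852.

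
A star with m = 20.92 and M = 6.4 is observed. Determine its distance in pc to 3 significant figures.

m − M = 5 log₁₀(d/10 pc)
20.92 − (6.4) = 14.52 = 5 log₁₀(d/10)
d = 10 × 10^(14.52/5) = 10 × 10^2.904 = 8017 pc.

8.02×10^3 pc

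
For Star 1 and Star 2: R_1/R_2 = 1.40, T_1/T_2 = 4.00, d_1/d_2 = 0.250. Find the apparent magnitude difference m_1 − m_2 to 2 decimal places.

L_1/L_2 = (1.40)²(4.00)⁴ = 501.8.
F_1/F_2 = (L_1/L_2)/(d_1/d_2)² = 501.8/0.06250 = 8028.
m_1 − m_2 = −2.5 log₁₀(8028) = -9.76.

-9.76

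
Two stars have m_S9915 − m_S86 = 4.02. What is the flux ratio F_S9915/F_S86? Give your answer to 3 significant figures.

0.0247

F_S9915/F_S86 = 10^(−(m_S9915 − m_S86)/2.5) = 10^(-4.02/2.5) = 10^-1.608 = 0.02466.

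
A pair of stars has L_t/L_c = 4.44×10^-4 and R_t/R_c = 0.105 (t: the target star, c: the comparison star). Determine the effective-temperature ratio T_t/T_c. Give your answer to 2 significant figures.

L ∝ R²T⁴ gives T ∝ (L/R²)^(1/4), so
T_t/T_c = (4.44×10^-4 / 0.105²)^(1/4) = (0.04027)^(1/4) = 0.4480.

0.45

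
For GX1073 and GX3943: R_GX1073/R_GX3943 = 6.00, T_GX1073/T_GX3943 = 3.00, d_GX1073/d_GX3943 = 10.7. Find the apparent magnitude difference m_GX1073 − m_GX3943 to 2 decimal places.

L_GX1073/L_GX3943 = (6.00)²(3.00)⁴ = 2916.
F_GX1073/F_GX3943 = (L_GX1073/L_GX3943)/(d_GX1073/d_GX3943)² = 2916/114.5 = 25.47.
m_GX1073 − m_GX3943 = −2.5 log₁₀(25.47) = -3.52.

-3.52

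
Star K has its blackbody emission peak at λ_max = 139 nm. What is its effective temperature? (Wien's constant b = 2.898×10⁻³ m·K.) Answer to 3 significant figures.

T = b/λ_max = 2.898×10⁻³ / (139×10⁻⁹) = 2.085×10^4 K.

2.08×10^4 K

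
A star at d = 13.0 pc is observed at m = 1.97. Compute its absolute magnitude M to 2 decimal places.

1.40

M = m − 5 log₁₀(d/10 pc) = 1.97 − 5 log₁₀(13.0/10)
  = 1.97 − 5 × 0.114 = 1.97 − 0.57 = 1.40.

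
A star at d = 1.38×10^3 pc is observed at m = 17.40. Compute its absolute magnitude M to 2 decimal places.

6.70

M = m − 5 log₁₀(d/10 pc) = 17.40 − 5 log₁₀(1.38×10^3/10)
  = 17.40 − 5 × 2.140 = 17.40 − 10.70 = 6.70.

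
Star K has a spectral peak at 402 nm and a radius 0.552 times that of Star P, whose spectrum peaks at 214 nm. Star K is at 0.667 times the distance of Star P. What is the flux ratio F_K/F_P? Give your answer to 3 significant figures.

Wien's law: T_K/T_P = λ_P/λ_K = 214/402 = 0.5323.
L_K/L_P = (R_K/R_P)²(T_K/T_P)⁴ = (0.552)²(0.5323)⁴ = 0.02447.
F_K/F_P = (L_K/L_P)/(d_K/d_P)² = 0.02447/(0.667)² = 0.05500.

0.0550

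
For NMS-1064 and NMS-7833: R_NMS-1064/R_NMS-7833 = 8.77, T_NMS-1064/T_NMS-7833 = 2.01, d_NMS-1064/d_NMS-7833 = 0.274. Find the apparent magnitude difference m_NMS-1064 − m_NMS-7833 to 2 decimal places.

-10.56

L_NMS-1064/L_NMS-7833 = (8.77)²(2.01)⁴ = 1255.
F_NMS-1064/F_NMS-7833 = (L_NMS-1064/L_NMS-7833)/(d_NMS-1064/d_NMS-7833)² = 1255/0.07508 = 1.672×10^4.
m_NMS-1064 − m_NMS-7833 = −2.5 log₁₀(1.672×10^4) = -10.56.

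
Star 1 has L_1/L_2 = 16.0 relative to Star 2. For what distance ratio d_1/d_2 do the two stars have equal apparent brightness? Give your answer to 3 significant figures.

Equal flux requires L_1/d_1² = L_2/d_2², so d_1/d_2 = √(L_1/L_2)
= √(16.0) = 4.000.

4.00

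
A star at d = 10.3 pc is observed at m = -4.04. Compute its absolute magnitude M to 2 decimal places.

-4.10

M = m − 5 log₁₀(d/10 pc) = -4.04 − 5 log₁₀(10.3/10)
  = -4.04 − 5 × 0.013 = -4.04 − 0.06 = -4.10.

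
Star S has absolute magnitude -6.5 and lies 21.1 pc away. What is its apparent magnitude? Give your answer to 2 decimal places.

-4.88

m = M + 5 log₁₀(d/10 pc) = -6.5 + 5 log₁₀(21.1/10)
  = -6.5 + 5 × 0.324 = -6.5 + 1.62 = -4.88.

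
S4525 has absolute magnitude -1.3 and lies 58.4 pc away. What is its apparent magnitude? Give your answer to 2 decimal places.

m = M + 5 log₁₀(d/10 pc) = -1.3 + 5 log₁₀(58.4/10)
  = -1.3 + 5 × 0.766 = -1.3 + 3.83 = 2.53.

2.53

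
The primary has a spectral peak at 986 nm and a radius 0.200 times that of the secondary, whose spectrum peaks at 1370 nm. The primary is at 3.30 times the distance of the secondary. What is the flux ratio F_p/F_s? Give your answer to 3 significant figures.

0.0137

Wien's law: T_p/T_s = λ_s/λ_p = 1370/986 = 1.389.
L_p/L_s = (R_p/R_s)²(T_p/T_s)⁴ = (0.200)²(1.389)⁴ = 0.1491.
F_p/F_s = (L_p/L_s)/(d_p/d_s)² = 0.1491/(3.30)² = 0.01369.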